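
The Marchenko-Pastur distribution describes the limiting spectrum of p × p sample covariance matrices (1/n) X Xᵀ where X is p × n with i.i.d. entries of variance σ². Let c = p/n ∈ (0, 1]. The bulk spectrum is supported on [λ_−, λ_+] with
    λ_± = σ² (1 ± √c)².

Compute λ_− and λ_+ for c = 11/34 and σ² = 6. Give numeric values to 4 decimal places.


c = 11/34 = 0.323529; √c = 0.568796.
λ_− = σ² (1 − √c)² = 6 · (1 − 0.568796)² = 6 · (0.431204)² = 1.115619.
λ_+ = σ² (1 + √c)² = 6 · (1 + 0.568796)² = 6 · (1.568796)² = 14.766734.

Rounded to 4 decimal places: λ_− ≈ 1.1156, λ_+ ≈ 14.7667.


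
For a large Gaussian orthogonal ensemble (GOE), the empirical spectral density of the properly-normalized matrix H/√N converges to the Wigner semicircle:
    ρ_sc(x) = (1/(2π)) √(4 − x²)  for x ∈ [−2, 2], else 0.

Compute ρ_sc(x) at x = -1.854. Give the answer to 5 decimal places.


ρ_sc(x) = (1/(2π)) √(4 − x²). With x = -1.854:
  4 − x² = 4 − (-1.854)² = 4 − 3.437316 = 0.562684.
  √(4 − x²) = 0.750123.
  1/(2π) = 0.159155.
  ρ_sc(-1.854) = 0.159155 · 0.750123 = 0.119386.

Rounded to 5 decimal places: ρ_sc(-1.854) ≈ 0.11939.


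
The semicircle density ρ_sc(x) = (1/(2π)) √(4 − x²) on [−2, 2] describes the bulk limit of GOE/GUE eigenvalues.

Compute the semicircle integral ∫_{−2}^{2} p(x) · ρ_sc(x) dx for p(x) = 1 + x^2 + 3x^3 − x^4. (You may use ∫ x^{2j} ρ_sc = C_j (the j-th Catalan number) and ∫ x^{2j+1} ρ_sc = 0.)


Write p(x) = Σ a_i x^i, split into monomials and integrate each against ρ_sc separately.
Using ∫ x^{2j} ρ_sc = C_j = (1/(j+1)) C(2j, j) (Catalan numbers) and ∫ x^{2j+1} ρ_sc = 0 (odd monomials vanish by symmetry):
  i = 0 (even): a_0 · C_{0} = 1 · 1 = 1
  i = 2 (even): a_2 · C_{1} = 1 · 1 = 1
  i = 3 (odd): ∫ x^3 ρ_sc = 0 (vanishes)
  i = 4 (even): a_4 · C_{2} = -1 · 2 = -2

Summing the contributions: ∫_{−2}^{2} p(x) ρ_sc(x) dx = 1 + 1 + (-2) = 0.


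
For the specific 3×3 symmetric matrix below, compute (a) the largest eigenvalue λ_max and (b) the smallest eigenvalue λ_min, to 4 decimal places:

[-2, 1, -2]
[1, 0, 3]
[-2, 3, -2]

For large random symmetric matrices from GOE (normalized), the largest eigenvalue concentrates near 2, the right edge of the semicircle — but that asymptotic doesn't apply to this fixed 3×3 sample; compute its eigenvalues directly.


Since M is real symmetric, all three eigenvalues are real; they are the roots of det(λI − M) = λ³ − (tr M) λ² + s λ − det M, where s is the sum of the principal 2×2 minors.
tr M = -2 + 0 + (-2) = -4.
s = ((-2)·0 − 1²) + ((-2)·(-2) − (-2)²) + (0·(-2) − 3²) = -1 + 0 + (-9) = -10.
det M (expand along row 1) = (-2)·(-9) − 1·4 + (-2)·3 = 8.
Characteristic polynomial: λ³ + 4λ² − 10λ − 8 = 0.
Substitute λ = y + (tr M)/3 = y − 1.333333 to remove the quadratic term: y³ + p·y + q = 0 with p = s − (tr M)²/3 = -15.333333 and q = −2(tr M)³/27 + (tr M)·s/3 − det M = 10.074074.
Three real roots ⇒ use the trigonometric (Viète) form: r = 2√(−p/3) = 4.521553, φ = arccos(3q/(p·r)) = arccos(-0.435915) = 2.021851 rad.
y_k = r·cos(φ/3 − 2πk/3) for k = 0, 1, 2 gives y = 3.532972, 0.677265, -4.210236.
λ_k = y_k − 1.333333 gives λ = 2.1996, -0.6561, -5.5436 (check: the sum is -4.0000 = tr M).

Hence λ_max = 2.1996 and λ_min = -5.5436.


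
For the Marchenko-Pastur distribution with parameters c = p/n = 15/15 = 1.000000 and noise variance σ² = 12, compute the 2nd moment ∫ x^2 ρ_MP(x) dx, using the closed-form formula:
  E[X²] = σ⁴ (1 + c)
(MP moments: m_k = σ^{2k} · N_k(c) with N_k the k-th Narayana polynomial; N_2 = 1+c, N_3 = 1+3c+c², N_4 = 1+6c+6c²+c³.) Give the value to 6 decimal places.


E[X²] = σ⁴ (1 + c) (second MP moment). With σ² = 12 (so σ⁴ = 144) and c = 15/15 = 1.000000: E[X²] = 144 · (1 + 1.000000) = 144 · 2.000000.

So E[X^2] = 288.000000.


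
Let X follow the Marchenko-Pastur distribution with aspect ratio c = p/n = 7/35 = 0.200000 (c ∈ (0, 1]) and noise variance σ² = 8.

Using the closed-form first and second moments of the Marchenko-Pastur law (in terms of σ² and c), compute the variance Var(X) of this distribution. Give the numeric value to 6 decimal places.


Recall the MP moments m_1 = E[X] = σ² and m_2 = E[X²] = σ⁴ (1 + c).
m_1 = E[X] = σ² = 8, so m_1² = 64.
m_2 = E[X²] = σ⁴ (1 + c) = 64 · (1 + 0.200000) = 64 · 1.200000 = 76.800000.
(Note m_2 − m_1² simplifies to c · σ⁴ = 0.200000 · 64.)

Var(X) = m_2 − m_1² = 76.800000 − 64 = 12.800000.


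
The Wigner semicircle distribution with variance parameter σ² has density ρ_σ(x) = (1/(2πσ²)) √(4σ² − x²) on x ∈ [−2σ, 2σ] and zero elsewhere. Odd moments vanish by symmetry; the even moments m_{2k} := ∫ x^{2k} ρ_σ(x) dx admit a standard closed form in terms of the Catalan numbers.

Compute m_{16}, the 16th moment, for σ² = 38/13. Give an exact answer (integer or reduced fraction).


By the scaled semicircle moment identity, m_{2k} = σ^{2k} · C_k with k = 8.
C_8 = (1/(k+1)) · C(2k, k) = (1/9) · C(16, 8) = (1/9) · 12870 = 1430.
σ^{2k} = (σ²)^k = (38/13)^8 = 4347792138496/815730721.

Therefore m_{16} = σ^{16} · C_8 = (4347792138496/815730721) · 1430 = 478257135234560/62748517.


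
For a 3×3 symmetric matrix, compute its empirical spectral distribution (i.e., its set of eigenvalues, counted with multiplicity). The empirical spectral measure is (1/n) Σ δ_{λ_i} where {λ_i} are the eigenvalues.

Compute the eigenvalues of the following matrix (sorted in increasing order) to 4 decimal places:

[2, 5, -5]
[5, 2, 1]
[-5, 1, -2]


Since M is real symmetric, all three eigenvalues are real; they are the roots of det(λI − M) = λ³ − (tr M) λ² + s λ − det M, where s is the sum of the principal 2×2 minors.
tr M = 2 + 2 + (-2) = 2.
s = (2·2 − 5²) + (2·(-2) − (-5)²) + (2·(-2) − 1²) = -21 + (-29) + (-5) = -55.
det M (expand along row 1) = 2·(-5) − 5·(-5) + (-5)·15 = -60.
Characteristic polynomial: λ³ − 2λ² − 55λ + 60 = 0.
Substitute λ = y + (tr M)/3 = y + 0.666667 to remove the quadratic term: y³ + p·y + q = 0 with p = s − (tr M)²/3 = -56.333333 and q = −2(tr M)³/27 + (tr M)·s/3 − det M = 22.740741.
Three real roots ⇒ use the trigonometric (Viète) form: r = 2√(−p/3) = 8.666667, φ = arccos(3q/(p·r)) = arccos(-0.139736) = 1.710991 rad.
y_k = r·cos(φ/3 − 2πk/3) for k = 0, 1, 2 gives y = 7.294930, 0.404860, -7.699789.
λ_k = y_k + 0.666667 gives λ = 7.9616, 1.0715, -7.0331 (check: the sum is 2.0000 = tr M).

Eigenvalues sorted in increasing order: [-7.0331, 1.0715, 7.9616].


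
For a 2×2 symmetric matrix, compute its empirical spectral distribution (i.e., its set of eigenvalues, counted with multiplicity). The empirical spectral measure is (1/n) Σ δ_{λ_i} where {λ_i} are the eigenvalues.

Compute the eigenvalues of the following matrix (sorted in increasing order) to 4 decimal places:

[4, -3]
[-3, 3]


Since M is real symmetric, both eigenvalues are real; they are the roots of det(λI − M) = λ² − (tr M) λ + det M.
tr M = 4 + 3 = 7.
det M = 4·3 − (-3)² = 12 − 9 = 3.
Characteristic polynomial: λ² − 7λ + 3 = 0.
Discriminant Δ = (tr M)² − 4·det M = 49 − 12 = 37; √Δ = 6.082763.
λ = (tr M ± √Δ)/2 = (7 ± 6.082763)/2, giving (tr M − √Δ)/2 = 0.4586 and (tr M + √Δ)/2 = 6.5414.

Eigenvalues sorted in increasing order: [0.4586, 6.5414].


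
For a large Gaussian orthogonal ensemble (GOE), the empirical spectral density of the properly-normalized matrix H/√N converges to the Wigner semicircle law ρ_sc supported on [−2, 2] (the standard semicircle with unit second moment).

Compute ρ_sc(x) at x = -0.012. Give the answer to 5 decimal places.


ρ_sc(x) = (1/(2π)) √(4 − x²). With x = -0.012:
  4 − x² = 4 − (-0.012)² = 4 − 0.000144 = 3.999856.
  √(4 − x²) = 1.999964.
  1/(2π) = 0.159155.
  ρ_sc(-0.012) = 0.159155 · 1.999964 = 0.318304.

Rounded to 5 decimal places: ρ_sc(-0.012) ≈ 0.31830.


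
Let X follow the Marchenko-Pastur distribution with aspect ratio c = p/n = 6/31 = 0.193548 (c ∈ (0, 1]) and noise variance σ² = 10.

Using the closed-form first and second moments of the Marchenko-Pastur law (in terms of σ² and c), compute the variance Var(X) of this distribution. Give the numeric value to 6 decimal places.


Recall the MP moments m_1 = E[X] = σ² and m_2 = E[X²] = σ⁴ (1 + c).
m_1 = E[X] = σ² = 10, so m_1² = 100.
m_2 = E[X²] = σ⁴ (1 + c) = 100 · (1 + 0.193548) = 100 · 1.193548 = 119.354839.
(Note m_2 − m_1² simplifies to c · σ⁴ = 0.193548 · 100.)

Var(X) = m_2 − m_1² = 119.354839 − 100 = 19.354839.


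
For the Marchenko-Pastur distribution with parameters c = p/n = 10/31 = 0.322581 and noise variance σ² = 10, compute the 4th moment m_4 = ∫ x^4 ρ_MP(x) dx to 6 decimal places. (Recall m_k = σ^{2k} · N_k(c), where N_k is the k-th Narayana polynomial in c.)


E[X⁴] = σ⁸ (1 + 6c + 6c² + c³) (fourth MP moment). With σ² = 10 (so σ⁸ = 10000) and c = 10/31 = 0.322581: E[X⁴] = 10000 · (1 + 6·0.322581 + 6·(0.322581)² + (0.322581)³) = 10000 · 3.593401.

So E[X^4] = 35934.006915.


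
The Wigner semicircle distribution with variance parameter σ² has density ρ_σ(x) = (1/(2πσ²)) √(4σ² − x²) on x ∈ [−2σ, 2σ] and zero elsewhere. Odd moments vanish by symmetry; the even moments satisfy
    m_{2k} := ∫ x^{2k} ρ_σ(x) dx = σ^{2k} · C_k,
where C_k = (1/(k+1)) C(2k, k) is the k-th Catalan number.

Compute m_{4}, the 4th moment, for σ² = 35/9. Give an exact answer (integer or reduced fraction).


By the scaled semicircle moment identity, m_{2k} = σ^{2k} · C_k with k = 2.
C_2 = (1/(k+1)) · C(2k, k) = (1/3) · C(4, 2) = (1/3) · 6 = 2.
σ^{2k} = (σ²)^k = (35/9)^2 = 1225/81.

Therefore m_{4} = σ^{4} · C_2 = (1225/81) · 2 = 2450/81.


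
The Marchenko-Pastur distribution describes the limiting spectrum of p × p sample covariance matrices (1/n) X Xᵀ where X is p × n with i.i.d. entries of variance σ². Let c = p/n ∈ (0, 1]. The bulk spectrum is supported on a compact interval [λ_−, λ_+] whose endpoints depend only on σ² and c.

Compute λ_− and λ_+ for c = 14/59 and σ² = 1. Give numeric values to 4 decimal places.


c = 14/59 = 0.237288; √c = 0.487122.
λ_− = σ² (1 − √c)² = 1 · (1 − 0.487122)² = 1 · (0.512878)² = 0.263044.
λ_+ = σ² (1 + √c)² = 1 · (1 + 0.487122)² = 1 · (1.487122)² = 2.211533.

Rounded to 4 decimal places: λ_− ≈ 0.2630, λ_+ ≈ 2.2115.


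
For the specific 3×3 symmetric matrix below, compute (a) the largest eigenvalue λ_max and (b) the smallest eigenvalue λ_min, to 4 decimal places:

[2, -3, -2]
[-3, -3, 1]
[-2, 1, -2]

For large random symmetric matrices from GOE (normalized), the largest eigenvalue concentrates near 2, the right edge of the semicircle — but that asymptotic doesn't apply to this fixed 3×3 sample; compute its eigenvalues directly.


Since M is real symmetric, all three eigenvalues are real; they are the roots of det(λI − M) = λ³ − (tr M) λ² + s λ − det M, where s is the sum of the principal 2×2 minors.
tr M = 2 + (-3) + (-2) = -3.
s = (2·(-3) − (-3)²) + (2·(-2) − (-2)²) + ((-3)·(-2) − 1²) = -15 + (-8) + 5 = -18.
det M (expand along row 1) = 2·5 − (-3)·8 + (-2)·(-9) = 52.
Characteristic polynomial: λ³ + 3λ² − 18λ − 52 = 0.
Substitute λ = y + (tr M)/3 = y − 1.000000 to remove the quadratic term: y³ + p·y + q = 0 with p = s − (tr M)²/3 = -21.000000 and q = −2(tr M)³/27 + (tr M)·s/3 − det M = -32.000000.
Three real roots ⇒ use the trigonometric (Viète) form: r = 2√(−p/3) = 5.291503, φ = arccos(3q/(p·r)) = arccos(0.863919) = 0.527797 rad.
y_k = r·cos(φ/3 − 2πk/3) for k = 0, 1, 2 gives y = 5.209822, -1.802841, -3.406981.
λ_k = y_k − 1.000000 gives λ = 4.2098, -2.8028, -4.4070 (check: the sum is -3.0000 = tr M).

Hence λ_max = 4.2098 and λ_min = -4.4070.


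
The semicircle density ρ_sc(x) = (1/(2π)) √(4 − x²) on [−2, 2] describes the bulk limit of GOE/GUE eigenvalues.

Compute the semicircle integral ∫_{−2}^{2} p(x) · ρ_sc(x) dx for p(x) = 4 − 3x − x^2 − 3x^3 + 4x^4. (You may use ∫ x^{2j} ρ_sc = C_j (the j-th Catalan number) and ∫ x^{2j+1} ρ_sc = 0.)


Write p(x) = Σ a_i x^i, split into monomials and integrate each against ρ_sc separately.
Using ∫ x^{2j} ρ_sc = C_j = (1/(j+1)) C(2j, j) (Catalan numbers) and ∫ x^{2j+1} ρ_sc = 0 (odd monomials vanish by symmetry):
  i = 0 (even): a_0 · C_{0} = 4 · 1 = 4
  i = 1 (odd): ∫ x^1 ρ_sc = 0 (vanishes)
  i = 2 (even): a_2 · C_{1} = -1 · 1 = -1
  i = 3 (odd): ∫ x^3 ρ_sc = 0 (vanishes)
  i = 4 (even): a_4 · C_{2} = 4 · 2 = 8

Summing the contributions: ∫_{−2}^{2} p(x) ρ_sc(x) dx = 4 + (-1) + 8 = 11.


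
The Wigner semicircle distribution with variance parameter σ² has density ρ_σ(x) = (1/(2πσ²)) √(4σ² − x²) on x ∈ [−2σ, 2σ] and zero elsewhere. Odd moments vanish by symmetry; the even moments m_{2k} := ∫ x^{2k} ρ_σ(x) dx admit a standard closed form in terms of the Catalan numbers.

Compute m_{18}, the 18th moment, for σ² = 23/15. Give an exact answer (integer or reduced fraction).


By the scaled semicircle moment identity, m_{2k} = σ^{2k} · C_k with k = 9.
C_9 = (1/(k+1)) · C(2k, k) = (1/10) · C(18, 9) = (1/10) · 48620 = 4862.
σ^{2k} = (σ²)^k = (23/15)^9 = 1801152661463/38443359375.

Therefore m_{18} = σ^{18} · C_9 = (1801152661463/38443359375) · 4862 = 8757204240033106/38443359375.


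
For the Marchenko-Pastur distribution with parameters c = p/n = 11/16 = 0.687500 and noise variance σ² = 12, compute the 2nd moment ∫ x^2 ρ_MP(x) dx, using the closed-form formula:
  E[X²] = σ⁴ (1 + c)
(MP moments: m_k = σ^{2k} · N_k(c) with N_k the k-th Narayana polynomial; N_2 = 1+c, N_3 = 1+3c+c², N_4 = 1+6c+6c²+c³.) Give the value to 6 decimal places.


E[X²] = σ⁴ (1 + c) (second MP moment). With σ² = 12 (so σ⁴ = 144) and c = 11/16 = 0.687500: E[X²] = 144 · (1 + 0.687500) = 144 · 1.687500.

So E[X^2] = 243.000000.


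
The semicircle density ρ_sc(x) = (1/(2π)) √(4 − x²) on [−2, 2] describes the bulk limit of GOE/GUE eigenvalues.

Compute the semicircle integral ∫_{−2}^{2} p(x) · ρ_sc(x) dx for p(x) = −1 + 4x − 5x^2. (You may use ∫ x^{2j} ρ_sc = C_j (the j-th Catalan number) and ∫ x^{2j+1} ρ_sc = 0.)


Write p(x) = Σ a_i x^i, split into monomials and integrate each against ρ_sc separately.
Using ∫ x^{2j} ρ_sc = C_j = (1/(j+1)) C(2j, j) (Catalan numbers) and ∫ x^{2j+1} ρ_sc = 0 (odd monomials vanish by symmetry):
  i = 0 (even): a_0 · C_{0} = -1 · 1 = -1
  i = 1 (odd): ∫ x^1 ρ_sc = 0 (vanishes)
  i = 2 (even): a_2 · C_{1} = -5 · 1 = -5

Summing the contributions: ∫_{−2}^{2} p(x) ρ_sc(x) dx = (-1) + (-5) = -6.


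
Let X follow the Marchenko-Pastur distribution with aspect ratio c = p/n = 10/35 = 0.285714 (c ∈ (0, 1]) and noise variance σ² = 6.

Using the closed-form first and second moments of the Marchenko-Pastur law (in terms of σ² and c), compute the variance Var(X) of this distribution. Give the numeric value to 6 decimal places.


Recall the MP moments m_1 = E[X] = σ² and m_2 = E[X²] = σ⁴ (1 + c).
m_1 = E[X] = σ² = 6, so m_1² = 36.
m_2 = E[X²] = σ⁴ (1 + c) = 36 · (1 + 0.285714) = 36 · 1.285714 = 46.285714.
(Note m_2 − m_1² simplifies to c · σ⁴ = 0.285714 · 36.)

Var(X) = m_2 − m_1² = 46.285714 − 36 = 10.285714.


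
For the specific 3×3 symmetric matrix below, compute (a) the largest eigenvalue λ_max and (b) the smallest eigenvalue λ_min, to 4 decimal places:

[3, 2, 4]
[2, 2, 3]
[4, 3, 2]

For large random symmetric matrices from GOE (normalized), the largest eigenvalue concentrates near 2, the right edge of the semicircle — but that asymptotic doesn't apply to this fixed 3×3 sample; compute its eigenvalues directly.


Since M is real symmetric, all three eigenvalues are real; they are the roots of det(λI − M) = λ³ − (tr M) λ² + s λ − det M, where s is the sum of the principal 2×2 minors.
tr M = 3 + 2 + 2 = 7.
s = (3·2 − 2²) + (3·2 − 4²) + (2·2 − 3²) = 2 + (-10) + (-5) = -13.
det M (expand along row 1) = 3·(-5) − 2·(-8) + 4·(-2) = -7.
Characteristic polynomial: λ³ − 7λ² − 13λ + 7 = 0.
Substitute λ = y + (tr M)/3 = y + 2.333333 to remove the quadratic term: y³ + p·y + q = 0 with p = s − (tr M)²/3 = -29.333333 and q = −2(tr M)³/27 + (tr M)·s/3 − det M = -48.740741.
Three real roots ⇒ use the trigonometric (Viète) form: r = 2√(−p/3) = 6.253888, φ = arccos(3q/(p·r)) = arccos(0.797080) = 0.648352 rad.
y_k = r·cos(φ/3 − 2πk/3) for k = 0, 1, 2 gives y = 6.108406, -1.892796, -4.215610.
λ_k = y_k + 2.333333 gives λ = 8.4417, 0.4405, -1.8823 (check: the sum is 7.0000 = tr M).

Hence λ_max = 8.4417 and λ_min = -1.8823.


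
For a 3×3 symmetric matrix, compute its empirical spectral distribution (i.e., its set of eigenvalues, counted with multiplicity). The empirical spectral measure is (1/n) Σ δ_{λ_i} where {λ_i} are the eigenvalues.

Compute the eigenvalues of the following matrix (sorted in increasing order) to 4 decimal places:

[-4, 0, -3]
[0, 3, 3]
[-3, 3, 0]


Since M is real symmetric, all three eigenvalues are real; they are the roots of det(λI − M) = λ³ − (tr M) λ² + s λ − det M, where s is the sum of the principal 2×2 minors.
tr M = -4 + 3 + 0 = -1.
s = ((-4)·3 − 0²) + ((-4)·0 − (-3)²) + (3·0 − 3²) = -12 + (-9) + (-9) = -30.
det M (expand along row 1) = (-4)·(-9) − 0·9 + (-3)·9 = 9.
Characteristic polynomial: λ³ + λ² − 30λ − 9 = 0.
Substitute λ = y + (tr M)/3 = y − 0.333333 to remove the quadratic term: y³ + p·y + q = 0 with p = s − (tr M)²/3 = -30.333333 and q = −2(tr M)³/27 + (tr M)·s/3 − det M = 1.074074.
Three real roots ⇒ use the trigonometric (Viète) form: r = 2√(−p/3) = 6.359595, φ = arccos(3q/(p·r)) = arccos(-0.016703) = 1.587501 rad.
y_k = r·cos(φ/3 − 2πk/3) for k = 0, 1, 2 gives y = 5.489780, 0.035410, -5.525190.
λ_k = y_k − 0.333333 gives λ = 5.1564, -0.2979, -5.8585 (check: the sum is -1.0000 = tr M).

Eigenvalues sorted in increasing order: [-5.8585, -0.2979, 5.1564].


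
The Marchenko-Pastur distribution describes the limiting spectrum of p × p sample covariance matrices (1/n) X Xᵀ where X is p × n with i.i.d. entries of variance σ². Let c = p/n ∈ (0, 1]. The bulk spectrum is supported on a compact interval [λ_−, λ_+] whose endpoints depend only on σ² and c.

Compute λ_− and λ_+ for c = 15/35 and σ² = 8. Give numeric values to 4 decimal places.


c = 15/35 = 0.428571; √c = 0.654654.
λ_− = σ² (1 − √c)² = 8 · (1 − 0.654654)² = 8 · (0.345346)² = 0.954113.
λ_+ = σ² (1 + √c)² = 8 · (1 + 0.654654)² = 8 · (1.654654)² = 21.903030.

Rounded to 4 decimal places: λ_− ≈ 0.9541, λ_+ ≈ 21.9030.


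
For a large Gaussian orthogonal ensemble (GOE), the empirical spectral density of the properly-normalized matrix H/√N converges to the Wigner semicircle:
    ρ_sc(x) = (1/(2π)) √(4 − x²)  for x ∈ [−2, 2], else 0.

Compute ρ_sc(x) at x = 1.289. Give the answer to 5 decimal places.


ρ_sc(x) = (1/(2π)) √(4 − x²). With x = 1.289:
  4 − x² = 4 − (1.289)² = 4 − 1.661521 = 2.338479.
  √(4 − x²) = 1.529209.
  1/(2π) = 0.159155.
  ρ_sc(1.289) = 0.159155 · 1.529209 = 0.243381.

Rounded to 5 decimal places: ρ_sc(1.289) ≈ 0.24338.


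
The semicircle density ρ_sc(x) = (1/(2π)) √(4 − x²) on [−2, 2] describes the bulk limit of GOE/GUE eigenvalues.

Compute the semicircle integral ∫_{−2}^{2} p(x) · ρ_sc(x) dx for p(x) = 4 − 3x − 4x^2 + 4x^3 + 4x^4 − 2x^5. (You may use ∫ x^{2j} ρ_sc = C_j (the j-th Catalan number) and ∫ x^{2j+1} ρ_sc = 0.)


Write p(x) = Σ a_i x^i, split into monomials and integrate each against ρ_sc separately.
Using ∫ x^{2j} ρ_sc = C_j = (1/(j+1)) C(2j, j) (Catalan numbers) and ∫ x^{2j+1} ρ_sc = 0 (odd monomials vanish by symmetry):
  i = 0 (even): a_0 · C_{0} = 4 · 1 = 4
  i = 1 (odd): ∫ x^1 ρ_sc = 0 (vanishes)
  i = 2 (even): a_2 · C_{1} = -4 · 1 = -4
  i = 3 (odd): ∫ x^3 ρ_sc = 0 (vanishes)
  i = 4 (even): a_4 · C_{2} = 4 · 2 = 8
  i = 5 (odd): ∫ x^5 ρ_sc = 0 (vanishes)

Summing the contributions: ∫_{−2}^{2} p(x) ρ_sc(x) dx = 4 + (-4) + 8 = 8.


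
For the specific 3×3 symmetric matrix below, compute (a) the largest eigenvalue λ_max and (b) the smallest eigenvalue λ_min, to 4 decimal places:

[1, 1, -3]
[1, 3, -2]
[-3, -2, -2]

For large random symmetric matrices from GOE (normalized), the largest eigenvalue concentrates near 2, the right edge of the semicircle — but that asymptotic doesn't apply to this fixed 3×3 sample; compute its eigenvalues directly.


Since M is real symmetric, all three eigenvalues are real; they are the roots of det(λI − M) = λ³ − (tr M) λ² + s λ − det M, where s is the sum of the principal 2×2 minors.
tr M = 1 + 3 + (-2) = 2.
s = (1·3 − 1²) + (1·(-2) − (-3)²) + (3·(-2) − (-2)²) = 2 + (-11) + (-10) = -19.
det M (expand along row 1) = 1·(-10) − 1·(-8) + (-3)·7 = -23.
Characteristic polynomial: λ³ − 2λ² − 19λ + 23 = 0.
Substitute λ = y + (tr M)/3 = y + 0.666667 to remove the quadratic term: y³ + p·y + q = 0 with p = s − (tr M)²/3 = -20.333333 and q = −2(tr M)³/27 + (tr M)·s/3 − det M = 9.740741.
Three real roots ⇒ use the trigonometric (Viète) form: r = 2√(−p/3) = 5.206833, φ = arccos(3q/(p·r)) = arccos(-0.276014) = 1.850441 rad.
y_k = r·cos(φ/3 − 2πk/3) for k = 0, 1, 2 gives y = 4.247348, 0.484651, -4.731999.
λ_k = y_k + 0.666667 gives λ = 4.9140, 1.1513, -4.0653 (check: the sum is 2.0000 = tr M).

Hence λ_max = 4.9140 and λ_min = -4.0653.


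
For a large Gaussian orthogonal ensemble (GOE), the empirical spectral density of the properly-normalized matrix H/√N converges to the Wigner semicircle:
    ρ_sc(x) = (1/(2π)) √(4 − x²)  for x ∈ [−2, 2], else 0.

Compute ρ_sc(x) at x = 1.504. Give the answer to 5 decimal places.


ρ_sc(x) = (1/(2π)) √(4 − x²). With x = 1.504:
  4 − x² = 4 − (1.504)² = 4 − 2.262016 = 1.737984.
  √(4 − x²) = 1.318326.
  1/(2π) = 0.159155.
  ρ_sc(1.504) = 0.159155 · 1.318326 = 0.209818.

Rounded to 5 decimal places: ρ_sc(1.504) ≈ 0.20982.


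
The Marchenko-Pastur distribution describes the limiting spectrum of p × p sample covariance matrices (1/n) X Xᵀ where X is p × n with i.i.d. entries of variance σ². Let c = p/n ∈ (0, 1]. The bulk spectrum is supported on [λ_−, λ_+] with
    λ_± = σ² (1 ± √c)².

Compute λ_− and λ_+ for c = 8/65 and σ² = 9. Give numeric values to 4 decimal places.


c = 8/65 = 0.123077; √c = 0.350823.
λ_− = σ² (1 − √c)² = 9 · (1 − 0.350823)² = 9 · (0.649177)² = 3.792875.
λ_+ = σ² (1 + √c)² = 9 · (1 + 0.350823)² = 9 · (1.350823)² = 16.422510.

Rounded to 4 decimal places: λ_− ≈ 3.7929, λ_+ ≈ 16.4225.


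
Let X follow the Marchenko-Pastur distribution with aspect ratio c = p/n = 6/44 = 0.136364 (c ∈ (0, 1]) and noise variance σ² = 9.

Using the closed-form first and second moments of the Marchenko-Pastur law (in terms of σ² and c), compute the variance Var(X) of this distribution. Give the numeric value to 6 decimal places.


Recall the MP moments m_1 = E[X] = σ² and m_2 = E[X²] = σ⁴ (1 + c).
m_1 = E[X] = σ² = 9, so m_1² = 81.
m_2 = E[X²] = σ⁴ (1 + c) = 81 · (1 + 0.136364) = 81 · 1.136364 = 92.045455.
(Note m_2 − m_1² simplifies to c · σ⁴ = 0.136364 · 81.)

Var(X) = m_2 − m_1² = 92.045455 − 81 = 11.045455.


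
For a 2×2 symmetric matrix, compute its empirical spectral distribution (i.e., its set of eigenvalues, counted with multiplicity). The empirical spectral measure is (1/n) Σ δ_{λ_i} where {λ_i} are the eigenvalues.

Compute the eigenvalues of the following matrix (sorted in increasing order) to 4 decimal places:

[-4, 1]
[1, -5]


Since M is real symmetric, both eigenvalues are real; they are the roots of det(λI − M) = λ² − (tr M) λ + det M.
tr M = -4 + (-5) = -9.
det M = (-4)·(-5) − 1² = 20 − 1 = 19.
Characteristic polynomial: λ² + 9λ + 19 = 0.
Discriminant Δ = (tr M)² − 4·det M = 81 − 76 = 5; √Δ = 2.236068.
λ = (tr M ± √Δ)/2 = (-9 ± 2.236068)/2, giving (tr M − √Δ)/2 = -5.6180 and (tr M + √Δ)/2 = -3.3820.

Eigenvalues sorted in increasing order: [-5.6180, -3.3820].


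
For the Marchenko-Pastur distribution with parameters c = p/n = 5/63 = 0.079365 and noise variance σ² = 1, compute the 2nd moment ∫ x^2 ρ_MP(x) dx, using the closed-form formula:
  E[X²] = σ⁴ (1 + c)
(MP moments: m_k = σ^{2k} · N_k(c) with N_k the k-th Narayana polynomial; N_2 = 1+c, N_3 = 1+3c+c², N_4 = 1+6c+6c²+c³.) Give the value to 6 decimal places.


E[X²] = σ⁴ (1 + c) (second MP moment). With σ² = 1 (so σ⁴ = 1) and c = 5/63 = 0.079365: E[X²] = 1 · (1 + 0.079365) = 1 · 1.079365.

So E[X^2] = 1.079365.


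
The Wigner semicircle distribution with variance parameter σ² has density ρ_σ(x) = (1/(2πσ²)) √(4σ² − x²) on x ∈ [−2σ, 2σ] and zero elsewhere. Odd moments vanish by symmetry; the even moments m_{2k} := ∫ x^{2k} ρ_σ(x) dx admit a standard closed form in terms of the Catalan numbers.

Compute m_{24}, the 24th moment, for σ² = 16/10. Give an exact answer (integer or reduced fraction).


By the scaled semicircle moment identity, m_{2k} = σ^{2k} · C_k with k = 12.
C_12 = (1/(k+1)) · C(2k, k) = (1/13) · C(24, 12) = (1/13) · 2704156 = 208012.
σ^{2k} = (σ²)^k = (16/10)^12 = 68719476736/244140625.

Therefore m_{24} = σ^{24} · C_12 = (68719476736/244140625) · 208012 = 14294475794808832/244140625.


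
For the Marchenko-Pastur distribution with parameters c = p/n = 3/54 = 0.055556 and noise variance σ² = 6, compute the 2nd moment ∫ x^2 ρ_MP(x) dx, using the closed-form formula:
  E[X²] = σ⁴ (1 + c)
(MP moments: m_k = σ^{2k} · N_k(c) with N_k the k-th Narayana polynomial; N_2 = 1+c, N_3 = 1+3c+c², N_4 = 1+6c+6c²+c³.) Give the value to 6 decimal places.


E[X²] = σ⁴ (1 + c) (second MP moment). With σ² = 6 (so σ⁴ = 36) and c = 3/54 = 0.055556: E[X²] = 36 · (1 + 0.055556) = 36 · 1.055556.

So E[X^2] = 38.000000.


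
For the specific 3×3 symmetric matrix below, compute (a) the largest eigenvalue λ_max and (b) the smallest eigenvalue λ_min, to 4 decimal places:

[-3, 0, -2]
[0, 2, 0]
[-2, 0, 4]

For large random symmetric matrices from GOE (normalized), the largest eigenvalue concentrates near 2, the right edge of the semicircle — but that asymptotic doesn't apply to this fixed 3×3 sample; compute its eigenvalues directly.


Since M is real symmetric, all three eigenvalues are real; they are the roots of det(λI − M) = λ³ − (tr M) λ² + s λ − det M, where s is the sum of the principal 2×2 minors.
tr M = -3 + 2 + 4 = 3.
s = ((-3)·2 − 0²) + ((-3)·4 − (-2)²) + (2·4 − 0²) = -6 + (-16) + 8 = -14.
det M (expand along row 1) = (-3)·8 − 0·0 + (-2)·4 = -32.
Characteristic polynomial: λ³ − 3λ² − 14λ + 32 = 0.
Substitute λ = y + (tr M)/3 = y + 1.000000 to remove the quadratic term: y³ + p·y + q = 0 with p = s − (tr M)²/3 = -17.000000 and q = −2(tr M)³/27 + (tr M)·s/3 − det M = 16.000000.
Three real roots ⇒ use the trigonometric (Viète) form: r = 2√(−p/3) = 4.760952, φ = arccos(3q/(p·r)) = arccos(-0.593060) = 2.205650 rad.
y_k = r·cos(φ/3 − 2πk/3) for k = 0, 1, 2 gives y = 3.531129, 1.000000, -4.531129.
λ_k = y_k + 1.000000 gives λ = 4.5311, 2.0000, -3.5311 (check: the sum is 3.0000 = tr M).

Hence λ_max = 4.5311 and λ_min = -3.5311.


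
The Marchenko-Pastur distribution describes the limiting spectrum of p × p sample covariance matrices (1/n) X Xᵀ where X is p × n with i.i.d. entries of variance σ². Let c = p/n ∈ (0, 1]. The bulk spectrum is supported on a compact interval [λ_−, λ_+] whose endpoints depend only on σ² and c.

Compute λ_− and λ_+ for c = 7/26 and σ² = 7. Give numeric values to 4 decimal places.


c = 7/26 = 0.269231; √c = 0.518875.
λ_− = σ² (1 − √c)² = 7 · (1 − 0.518875)² = 7 · (0.481125)² = 1.620372.
λ_+ = σ² (1 + √c)² = 7 · (1 + 0.518875)² = 7 · (1.518875)² = 16.148859.

Rounded to 4 decimal places: λ_− ≈ 1.6204, λ_+ ≈ 16.1489.


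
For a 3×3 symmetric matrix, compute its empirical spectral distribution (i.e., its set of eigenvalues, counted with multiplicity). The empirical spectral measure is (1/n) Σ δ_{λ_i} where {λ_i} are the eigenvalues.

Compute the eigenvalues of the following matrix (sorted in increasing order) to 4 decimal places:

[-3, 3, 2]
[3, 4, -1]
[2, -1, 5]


Since M is real symmetric, all three eigenvalues are real; they are the roots of det(λI − M) = λ³ − (tr M) λ² + s λ − det M, where s is the sum of the principal 2×2 minors.
tr M = -3 + 4 + 5 = 6.
s = ((-3)·4 − 3²) + ((-3)·5 − 2²) + (4·5 − (-1)²) = -21 + (-19) + 19 = -21.
det M (expand along row 1) = (-3)·19 − 3·17 + 2·(-11) = -130.
Characteristic polynomial: λ³ − 6λ² − 21λ + 130 = 0.
Substitute λ = y + (tr M)/3 = y + 2.000000 to remove the quadratic term: y³ + p·y + q = 0 with p = s − (tr M)²/3 = -33.000000 and q = −2(tr M)³/27 + (tr M)·s/3 − det M = 72.000000.
Three real roots ⇒ use the trigonometric (Viète) form: r = 2√(−p/3) = 6.633250, φ = arccos(3q/(p·r)) = arccos(-0.986764) = 2.978713 rad.
y_k = r·cos(φ/3 − 2πk/3) for k = 0, 1, 2 gives y = 3.623475, 3.000000, -6.623475.
λ_k = y_k + 2.000000 gives λ = 5.6235, 5.0000, -4.6235 (check: the sum is 6.0000 = tr M).

Eigenvalues sorted in increasing order: [-4.6235, 5.0000, 5.6235].


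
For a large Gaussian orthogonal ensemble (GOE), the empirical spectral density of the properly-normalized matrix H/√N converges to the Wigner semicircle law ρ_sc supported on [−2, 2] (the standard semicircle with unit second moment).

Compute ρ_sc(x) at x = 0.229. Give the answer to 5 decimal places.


ρ_sc(x) = (1/(2π)) √(4 − x²). With x = 0.229:
  4 − x² = 4 − (0.229)² = 4 − 0.052441 = 3.947559.
  √(4 − x²) = 1.986846.
  1/(2π) = 0.159155.
  ρ_sc(0.229) = 0.159155 · 1.986846 = 0.316216.

Rounded to 5 decimal places: ρ_sc(0.229) ≈ 0.31622.


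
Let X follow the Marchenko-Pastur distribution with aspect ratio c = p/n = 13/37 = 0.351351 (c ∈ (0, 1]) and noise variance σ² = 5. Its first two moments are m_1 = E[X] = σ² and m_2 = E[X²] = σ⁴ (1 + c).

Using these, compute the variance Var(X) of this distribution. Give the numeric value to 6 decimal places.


m_1 = E[X] = σ² = 5, so m_1² = 25.
m_2 = E[X²] = σ⁴ (1 + c) = 25 · (1 + 0.351351) = 25 · 1.351351 = 33.783784.
(Note m_2 − m_1² simplifies to c · σ⁴ = 0.351351 · 25.)

Var(X) = m_2 − m_1² = 33.783784 − 25 = 8.783784.


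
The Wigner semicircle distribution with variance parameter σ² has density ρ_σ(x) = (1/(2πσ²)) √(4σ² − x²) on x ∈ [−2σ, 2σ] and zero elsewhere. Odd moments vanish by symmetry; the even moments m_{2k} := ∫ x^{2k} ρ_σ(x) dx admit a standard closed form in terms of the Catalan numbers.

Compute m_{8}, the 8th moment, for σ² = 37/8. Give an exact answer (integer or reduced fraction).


By the scaled semicircle moment identity, m_{2k} = σ^{2k} · C_k with k = 4.
C_4 = (1/(k+1)) · C(2k, k) = (1/5) · C(8, 4) = (1/5) · 70 = 14.
σ^{2k} = (σ²)^k = (37/8)^4 = 1874161/4096.

Therefore m_{8} = σ^{8} · C_4 = (1874161/4096) · 14 = 13119127/2048.


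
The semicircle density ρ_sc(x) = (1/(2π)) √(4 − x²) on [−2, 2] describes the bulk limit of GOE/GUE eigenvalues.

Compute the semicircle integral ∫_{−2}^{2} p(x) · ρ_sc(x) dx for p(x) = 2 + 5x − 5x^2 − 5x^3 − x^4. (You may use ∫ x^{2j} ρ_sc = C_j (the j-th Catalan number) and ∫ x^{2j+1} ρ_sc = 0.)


Write p(x) = Σ a_i x^i, split into monomials and integrate each against ρ_sc separately.
Using ∫ x^{2j} ρ_sc = C_j = (1/(j+1)) C(2j, j) (Catalan numbers) and ∫ x^{2j+1} ρ_sc = 0 (odd monomials vanish by symmetry):
  i = 0 (even): a_0 · C_{0} = 2 · 1 = 2
  i = 1 (odd): ∫ x^1 ρ_sc = 0 (vanishes)
  i = 2 (even): a_2 · C_{1} = -5 · 1 = -5
  i = 3 (odd): ∫ x^3 ρ_sc = 0 (vanishes)
  i = 4 (even): a_4 · C_{2} = -1 · 2 = -2

Summing the contributions: ∫_{−2}^{2} p(x) ρ_sc(x) dx = 2 + (-5) + (-2) = -5.


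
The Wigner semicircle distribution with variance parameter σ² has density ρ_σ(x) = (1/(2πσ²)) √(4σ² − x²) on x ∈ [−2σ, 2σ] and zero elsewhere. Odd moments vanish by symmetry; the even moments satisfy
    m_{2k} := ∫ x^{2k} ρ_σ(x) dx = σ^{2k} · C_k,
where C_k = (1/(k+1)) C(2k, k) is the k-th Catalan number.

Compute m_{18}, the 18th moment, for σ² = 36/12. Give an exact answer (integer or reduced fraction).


By the scaled semicircle moment identity, m_{2k} = σ^{2k} · C_k with k = 9.
C_9 = (1/(k+1)) · C(2k, k) = (1/10) · C(18, 9) = (1/10) · 48620 = 4862.
σ^{2k} = (σ²)^k = (36/12)^9 = 19683.

Therefore m_{18} = σ^{18} · C_9 = 19683 · 4862 = 95698746.


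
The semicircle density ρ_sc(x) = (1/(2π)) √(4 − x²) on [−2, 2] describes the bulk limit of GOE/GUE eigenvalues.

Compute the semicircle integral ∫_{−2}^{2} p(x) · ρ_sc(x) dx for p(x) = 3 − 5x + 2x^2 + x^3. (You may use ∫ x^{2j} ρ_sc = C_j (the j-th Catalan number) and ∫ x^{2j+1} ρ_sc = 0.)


Write p(x) = Σ a_i x^i, split into monomials and integrate each against ρ_sc separately.
Using ∫ x^{2j} ρ_sc = C_j = (1/(j+1)) C(2j, j) (Catalan numbers) and ∫ x^{2j+1} ρ_sc = 0 (odd monomials vanish by symmetry):
  i = 0 (even): a_0 · C_{0} = 3 · 1 = 3
  i = 1 (odd): ∫ x^1 ρ_sc = 0 (vanishes)
  i = 2 (even): a_2 · C_{1} = 2 · 1 = 2
  i = 3 (odd): ∫ x^3 ρ_sc = 0 (vanishes)

Summing the contributions: ∫_{−2}^{2} p(x) ρ_sc(x) dx = 3 + 2 = 5.


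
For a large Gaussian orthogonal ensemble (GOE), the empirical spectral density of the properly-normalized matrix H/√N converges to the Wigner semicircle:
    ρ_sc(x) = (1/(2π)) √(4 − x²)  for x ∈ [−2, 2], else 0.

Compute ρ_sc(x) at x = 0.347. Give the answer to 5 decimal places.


ρ_sc(x) = (1/(2π)) √(4 − x²). With x = 0.347:
  4 − x² = 4 − (0.347)² = 4 − 0.120409 = 3.879591.
  √(4 − x²) = 1.969668.
  1/(2π) = 0.159155.
  ρ_sc(0.347) = 0.159155 · 1.969668 = 0.313482.

Rounded to 5 decimal places: ρ_sc(0.347) ≈ 0.31348.


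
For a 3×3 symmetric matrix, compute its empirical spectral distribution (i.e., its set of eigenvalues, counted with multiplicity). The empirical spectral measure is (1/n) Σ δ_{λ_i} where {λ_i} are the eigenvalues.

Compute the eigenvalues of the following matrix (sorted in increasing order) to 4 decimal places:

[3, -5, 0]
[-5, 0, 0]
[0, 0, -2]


Since M is real symmetric, all three eigenvalues are real; they are the roots of det(λI − M) = λ³ − (tr M) λ² + s λ − det M, where s is the sum of the principal 2×2 minors.
tr M = 3 + 0 + (-2) = 1.
s = (3·0 − (-5)²) + (3·(-2) − 0²) + (0·(-2) − 0²) = -25 + (-6) + 0 = -31.
det M (expand along row 1) = 3·0 − (-5)·10 + 0·0 = 50.
Characteristic polynomial: λ³ − λ² − 31λ − 50 = 0.
Substitute λ = y + (tr M)/3 = y + 0.333333 to remove the quadratic term: y³ + p·y + q = 0 with p = s − (tr M)²/3 = -31.333333 and q = −2(tr M)³/27 + (tr M)·s/3 − det M = -60.407407.
Three real roots ⇒ use the trigonometric (Viète) form: r = 2√(−p/3) = 6.463573, φ = arccos(3q/(p·r)) = arccos(0.894813) = 0.462785 rad.
y_k = r·cos(φ/3 − 2πk/3) for k = 0, 1, 2 gives y = 6.386820, -2.333333, -4.053487.
λ_k = y_k + 0.333333 gives λ = 6.7202, -2.0000, -3.7202 (check: the sum is 1.0000 = tr M).

Eigenvalues sorted in increasing order: [-3.7202, -2.0000, 6.7202].


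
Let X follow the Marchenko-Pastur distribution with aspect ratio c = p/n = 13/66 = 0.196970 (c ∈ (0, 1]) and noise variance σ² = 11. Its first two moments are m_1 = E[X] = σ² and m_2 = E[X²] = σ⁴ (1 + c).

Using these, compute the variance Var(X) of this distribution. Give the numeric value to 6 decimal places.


m_1 = E[X] = σ² = 11, so m_1² = 121.
m_2 = E[X²] = σ⁴ (1 + c) = 121 · (1 + 0.196970) = 121 · 1.196970 = 144.833333.
(Note m_2 − m_1² simplifies to c · σ⁴ = 0.196970 · 121.)

Var(X) = m_2 − m_1² = 144.833333 − 121 = 23.833333.


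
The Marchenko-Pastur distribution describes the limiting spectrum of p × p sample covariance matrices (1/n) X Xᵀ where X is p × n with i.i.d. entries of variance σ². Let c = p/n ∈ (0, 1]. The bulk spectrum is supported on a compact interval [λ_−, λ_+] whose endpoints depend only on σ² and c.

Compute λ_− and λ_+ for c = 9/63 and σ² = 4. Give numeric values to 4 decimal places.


c = 9/63 = 0.142857; √c = 0.377964.
λ_− = σ² (1 − √c)² = 4 · (1 − 0.377964)² = 4 · (0.622036)² = 1.547713.
λ_+ = σ² (1 + √c)² = 4 · (1 + 0.377964)² = 4 · (1.377964)² = 7.595144.

Rounded to 4 decimal places: λ_− ≈ 1.5477, λ_+ ≈ 7.5951.


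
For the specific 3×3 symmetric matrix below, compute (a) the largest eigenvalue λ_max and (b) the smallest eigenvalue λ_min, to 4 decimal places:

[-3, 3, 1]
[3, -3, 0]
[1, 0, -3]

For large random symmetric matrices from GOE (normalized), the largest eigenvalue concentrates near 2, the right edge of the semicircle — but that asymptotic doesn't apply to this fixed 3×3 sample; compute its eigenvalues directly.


Since M is real symmetric, all three eigenvalues are real; they are the roots of det(λI − M) = λ³ − (tr M) λ² + s λ − det M, where s is the sum of the principal 2×2 minors.
tr M = -3 + (-3) + (-3) = -9.
s = ((-3)·(-3) − 3²) + ((-3)·(-3) − 1²) + ((-3)·(-3) − 0²) = 0 + 8 + 9 = 17.
det M (expand along row 1) = (-3)·9 − 3·(-9) + 1·3 = 3.
Characteristic polynomial: λ³ + 9λ² + 17λ − 3 = 0.
Substitute λ = y + (tr M)/3 = y − 3.000000 to remove the quadratic term: y³ + p·y + q = 0 with p = s − (tr M)²/3 = -10.000000 and q = −2(tr M)³/27 + (tr M)·s/3 − det M = 0.000000.
Three real roots ⇒ use the trigonometric (Viète) form: r = 2√(−p/3) = 3.651484, φ = arccos(3q/(p·r)) = arccos(0.000000) = 1.570796 rad.
y_k = r·cos(φ/3 − 2πk/3) for k = 0, 1, 2 gives y = 3.162278, 0.000000, -3.162278.
λ_k = y_k − 3.000000 gives λ = 0.1623, -3.0000, -6.1623 (check: the sum is -9.0000 = tr M).

Hence λ_max = 0.1623 and λ_min = -6.1623.


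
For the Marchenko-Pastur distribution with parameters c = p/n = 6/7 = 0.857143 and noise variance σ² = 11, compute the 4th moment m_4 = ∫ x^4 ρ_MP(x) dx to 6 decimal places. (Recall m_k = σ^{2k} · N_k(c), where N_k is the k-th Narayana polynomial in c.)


E[X⁴] = σ⁸ (1 + 6c + 6c² + c³) (fourth MP moment). With σ² = 11 (so σ⁸ = 14641) and c = 6/7 = 0.857143: E[X⁴] = 14641 · (1 + 6·0.857143 + 6·(0.857143)² + (0.857143)³) = 14641 · 11.180758.

So E[X^4] = 163697.478134.


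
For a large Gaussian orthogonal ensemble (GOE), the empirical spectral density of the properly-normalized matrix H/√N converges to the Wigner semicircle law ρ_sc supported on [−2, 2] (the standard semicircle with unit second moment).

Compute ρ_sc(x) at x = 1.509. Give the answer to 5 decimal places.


ρ_sc(x) = (1/(2π)) √(4 − x²). With x = 1.509:
  4 − x² = 4 − (1.509)² = 4 − 2.277081 = 1.722919.
  √(4 − x²) = 1.312600.
  1/(2π) = 0.159155.
  ρ_sc(1.509) = 0.159155 · 1.312600 = 0.208907.

Rounded to 5 decimal places: ρ_sc(1.509) ≈ 0.20891.


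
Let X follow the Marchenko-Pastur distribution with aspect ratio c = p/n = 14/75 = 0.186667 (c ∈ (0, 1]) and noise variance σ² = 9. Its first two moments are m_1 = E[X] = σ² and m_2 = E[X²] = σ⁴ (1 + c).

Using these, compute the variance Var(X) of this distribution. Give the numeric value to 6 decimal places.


m_1 = E[X] = σ² = 9, so m_1² = 81.
m_2 = E[X²] = σ⁴ (1 + c) = 81 · (1 + 0.186667) = 81 · 1.186667 = 96.120000.
(Note m_2 − m_1² simplifies to c · σ⁴ = 0.186667 · 81.)

Var(X) = m_2 − m_1² = 96.120000 − 81 = 15.120000.
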